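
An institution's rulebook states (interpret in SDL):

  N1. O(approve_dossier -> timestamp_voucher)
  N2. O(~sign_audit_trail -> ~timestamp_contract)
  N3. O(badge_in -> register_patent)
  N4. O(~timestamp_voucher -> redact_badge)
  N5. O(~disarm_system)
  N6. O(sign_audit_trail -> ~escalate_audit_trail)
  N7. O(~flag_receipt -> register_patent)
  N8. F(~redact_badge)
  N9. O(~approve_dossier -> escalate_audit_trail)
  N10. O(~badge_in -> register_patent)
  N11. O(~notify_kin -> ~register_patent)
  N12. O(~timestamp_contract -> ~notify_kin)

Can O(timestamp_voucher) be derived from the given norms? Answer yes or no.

Premises 10 and 3 cover both cases: O(~badge_in -> register_patent) and O(badge_in -> register_patent). Since ~badge_in ∨ badge_in is a tautology, O(register_patent) follows.
The contrapositive of premise 11 (O(~notify_kin -> ~register_patent)) is O(register_patent -> notify_kin), and O(register_patent) is already established, so O(notify_kin).
Premise 12 is O(~timestamp_contract -> ~notify_kin); contrapositively O(notify_kin -> timestamp_contract). Since O(notify_kin) holds, K gives O(timestamp_contract).
The contrapositive of premise 2 (O(~sign_audit_trail -> ~timestamp_contract)) is O(timestamp_contract -> sign_audit_trail), and O(timestamp_contract) is already established, so O(sign_audit_trail).
Premise 6 is O(sign_audit_trail -> ~escalate_audit_trail); since O(sign_audit_trail), deontic closure gives O(~escalate_audit_trail).
Premise 9 is O(~approve_dossier -> escalate_audit_trail); contrapositively O(~escalate_audit_trail -> approve_dossier). Since O(~escalate_audit_trail) holds, K gives O(approve_dossier).
With premise 1, O(approve_dossier -> timestamp_voucher), the K-axiom yields O(timestamp_voucher).
Premises 4, 5, 7, 8 do not contribute to this derivation.
So O(timestamp_voucher) follows.

Yes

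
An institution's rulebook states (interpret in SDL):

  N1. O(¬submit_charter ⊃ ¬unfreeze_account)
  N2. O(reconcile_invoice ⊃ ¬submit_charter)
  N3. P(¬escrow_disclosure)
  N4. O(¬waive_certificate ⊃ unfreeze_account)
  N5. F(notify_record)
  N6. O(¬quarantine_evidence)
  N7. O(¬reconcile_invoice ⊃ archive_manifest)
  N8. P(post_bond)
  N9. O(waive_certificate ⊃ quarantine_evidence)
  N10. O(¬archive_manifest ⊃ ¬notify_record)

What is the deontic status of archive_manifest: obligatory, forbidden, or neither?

Obligatory

Premise 6 gives O(¬quarantine_evidence).
Premise 9, O(waive_certificate ⊃ quarantine_evidence), contraposes to O(¬quarantine_evidence ⊃ ¬waive_certificate); with O(¬quarantine_evidence) we get O(¬waive_certificate).
From O(¬waive_certificate) and premise 4, O(¬waive_certificate ⊃ unfreeze_account), we obtain O(unfreeze_account).
Premise 1, O(¬submit_charter ⊃ ¬unfreeze_account), contraposes to O(unfreeze_account ⊃ submit_charter); with O(unfreeze_account) we get O(submit_charter).
Premise 2, O(reconcile_invoice ⊃ ¬submit_charter), contraposes to O(submit_charter ⊃ ¬reconcile_invoice); with O(submit_charter) we get O(¬reconcile_invoice).
From O(¬reconcile_invoice) and premise 7, O(¬reconcile_invoice ⊃ archive_manifest), we obtain O(archive_manifest).
Premises 3, 5, 8, 10 do not contribute to this derivation.
Hence archive_manifest is obligatory.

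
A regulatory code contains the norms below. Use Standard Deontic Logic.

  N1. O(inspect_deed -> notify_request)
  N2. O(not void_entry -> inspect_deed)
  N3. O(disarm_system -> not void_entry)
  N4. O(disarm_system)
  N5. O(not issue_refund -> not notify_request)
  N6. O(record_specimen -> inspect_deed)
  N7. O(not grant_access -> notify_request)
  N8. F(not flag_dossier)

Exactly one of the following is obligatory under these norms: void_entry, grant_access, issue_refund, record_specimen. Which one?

From premise 4 we have O(disarm_system).
Premise 3 is O(disarm_system -> not void_entry); since O(disarm_system), deontic closure gives O(not void_entry).
From O(not void_entry) and premise 2, O(not void_entry -> inspect_deed), we obtain O(inspect_deed).
Premise 1 is O(inspect_deed -> notify_request); since O(inspect_deed), deontic closure gives O(notify_request).
The contrapositive of premise 5 (O(not issue_refund -> not notify_request)) is O(notify_request -> issue_refund), and O(notify_request) is already established, so O(issue_refund).
So O(issue_refund) holds — issue_refund is obligatory. None of the other listed options is made obligatory by any chain of premises.

issue_refund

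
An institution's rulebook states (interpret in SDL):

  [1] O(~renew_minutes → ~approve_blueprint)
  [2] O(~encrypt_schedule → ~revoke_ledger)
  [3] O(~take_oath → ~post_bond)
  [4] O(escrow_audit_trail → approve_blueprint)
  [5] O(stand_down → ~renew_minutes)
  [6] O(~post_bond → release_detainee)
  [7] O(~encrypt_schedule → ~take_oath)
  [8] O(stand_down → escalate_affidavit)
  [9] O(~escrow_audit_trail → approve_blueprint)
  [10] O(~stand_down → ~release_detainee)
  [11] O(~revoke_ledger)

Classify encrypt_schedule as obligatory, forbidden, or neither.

Premises 4 and 9 are O(escrow_audit_trail → approve_blueprint) and O(~escrow_audit_trail → approve_blueprint); every ideal world satisfies escrow_audit_trail or ~escrow_audit_trail, so in either case approve_blueprint holds — hence O(approve_blueprint).
Premise 1, O(~renew_minutes → ~approve_blueprint), contraposes to O(approve_blueprint → renew_minutes); with O(approve_blueprint) we get O(renew_minutes).
Premise 5 is O(stand_down → ~renew_minutes); contrapositively O(renew_minutes → ~stand_down). Since O(renew_minutes) holds, K gives O(~stand_down).
With premise 10, O(~stand_down → ~release_detainee), the K-axiom yields O(~release_detainee).
The contrapositive of premise 6 (O(~post_bond → release_detainee)) is O(~release_detainee → post_bond), and O(~release_detainee) is already established, so O(post_bond).
Premise 3, O(~take_oath → ~post_bond), contraposes to O(post_bond → take_oath); with O(post_bond) we get O(take_oath).
The contrapositive of premise 7 (O(~encrypt_schedule → ~take_oath)) is O(take_oath → encrypt_schedule), and O(take_oath) is already established, so O(encrypt_schedule).
Premises 2, 8, 11 do not contribute to this derivation.
Hence encrypt_schedule is obligatory.

Obligatory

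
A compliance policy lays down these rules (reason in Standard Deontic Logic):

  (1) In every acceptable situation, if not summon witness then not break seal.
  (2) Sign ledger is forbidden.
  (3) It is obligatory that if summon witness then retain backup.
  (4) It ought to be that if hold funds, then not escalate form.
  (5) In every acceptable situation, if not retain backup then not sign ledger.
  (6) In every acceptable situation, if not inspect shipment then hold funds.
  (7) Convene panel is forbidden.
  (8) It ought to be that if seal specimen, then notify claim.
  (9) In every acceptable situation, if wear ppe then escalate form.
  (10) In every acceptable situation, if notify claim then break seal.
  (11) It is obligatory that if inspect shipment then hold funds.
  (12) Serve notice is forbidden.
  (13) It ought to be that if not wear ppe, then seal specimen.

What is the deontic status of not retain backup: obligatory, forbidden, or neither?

Forbidden

By case analysis on inspect_shipment: premise 11 gives O(inspect_shipment → hold_funds) and premise 6 gives O(¬inspect_shipment → hold_funds), so O(hold_funds) either way.
Premise 4 is O(hold_funds → ¬escalate_form); since O(hold_funds), deontic closure gives O(¬escalate_form).
The contrapositive of premise 9 (O(wear_ppe → escalate_form)) is O(¬escalate_form → ¬wear_ppe), and O(¬escalate_form) is already established, so O(¬wear_ppe).
Applying K to premise 13 (O(¬wear_ppe → seal_specimen)) and O(¬wear_ppe) yields O(seal_specimen).
Applying K to premise 8 (O(seal_specimen → notify_claim)) and O(seal_specimen) yields O(notify_claim).
Premise 10 is O(notify_claim → break_seal); since O(notify_claim), deontic closure gives O(break_seal).
The contrapositive of premise 1 (O(¬summon_witness → ¬break_seal)) is O(break_seal → summon_witness), and O(break_seal) is already established, so O(summon_witness).
Premise 3 is O(summon_witness → retain_backup); since O(summon_witness), deontic closure gives O(retain_backup).
Premises 2, 5, 7, 12 do not contribute to this derivation.
Thus O(retain_backup), which is F(¬retain_backup): ¬retain_backup is forbidden.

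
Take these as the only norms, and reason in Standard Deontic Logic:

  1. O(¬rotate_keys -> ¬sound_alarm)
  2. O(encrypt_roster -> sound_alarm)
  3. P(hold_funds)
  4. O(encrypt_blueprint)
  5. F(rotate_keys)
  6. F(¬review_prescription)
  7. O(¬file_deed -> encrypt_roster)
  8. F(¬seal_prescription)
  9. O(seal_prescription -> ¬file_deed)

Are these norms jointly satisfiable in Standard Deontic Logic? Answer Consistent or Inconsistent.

F(¬seal_prescription) at premise 8 means O(seal_prescription).
Premise 9 is O(seal_prescription -> ¬file_deed); since O(seal_prescription), deontic closure gives O(¬file_deed).
With premise 7, O(¬file_deed -> encrypt_roster), the K-axiom yields O(encrypt_roster).
With premise 2, O(encrypt_roster -> sound_alarm), the K-axiom yields O(sound_alarm).
Premise 1, O(¬rotate_keys -> ¬sound_alarm), contraposes to O(sound_alarm -> rotate_keys); with O(sound_alarm) we get O(rotate_keys).
But premise 5, F(rotate_keys), means O(¬rotate_keys).
We now have both O(rotate_keys) and O(¬rotate_keys) — rotate_keys is simultaneously obligatory and forbidden, violating the D-axiom.

Inconsistent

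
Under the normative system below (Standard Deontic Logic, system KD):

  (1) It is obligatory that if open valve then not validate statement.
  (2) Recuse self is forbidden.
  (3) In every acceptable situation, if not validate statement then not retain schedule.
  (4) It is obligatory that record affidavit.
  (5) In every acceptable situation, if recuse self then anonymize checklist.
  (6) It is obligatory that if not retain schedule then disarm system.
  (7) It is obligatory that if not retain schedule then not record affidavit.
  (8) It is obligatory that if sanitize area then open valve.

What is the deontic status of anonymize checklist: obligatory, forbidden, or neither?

Premise 5 is O(recuse_self → anonymize_checklist), but O(recuse_self) is not derivable from the premises, so it does not yield O(anonymize_checklist).
No premise or chain of K-axiom applications forces O(anonymize_checklist), and none forces O(¬anonymize_checklist). So anonymize_checklist is neither obligatory nor forbidden under these norms.

Neither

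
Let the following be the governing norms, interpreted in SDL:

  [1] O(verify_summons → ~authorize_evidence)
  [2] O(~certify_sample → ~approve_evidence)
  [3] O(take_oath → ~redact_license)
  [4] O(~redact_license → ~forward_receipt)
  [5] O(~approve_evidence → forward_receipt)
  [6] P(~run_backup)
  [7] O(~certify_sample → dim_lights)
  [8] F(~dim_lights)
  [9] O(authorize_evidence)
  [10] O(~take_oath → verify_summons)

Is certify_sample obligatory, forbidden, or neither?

From premise 9 we have O(authorize_evidence).
Premise 1 is O(verify_summons → ~authorize_evidence); contrapositively O(authorize_evidence → ~verify_summons). Since O(authorize_evidence) holds, K gives O(~verify_summons).
The contrapositive of premise 10 (O(~take_oath → verify_summons)) is O(~verify_summons → take_oath), and O(~verify_summons) is already established, so O(take_oath).
Applying K to premise 3 (O(take_oath → ~redact_license)) and O(take_oath) yields O(~redact_license).
From O(~redact_license) and premise 4, O(~redact_license → ~forward_receipt), we obtain O(~forward_receipt).
Premise 5, O(~approve_evidence → forward_receipt), contraposes to O(~forward_receipt → approve_evidence); with O(~forward_receipt) we get O(approve_evidence).
The contrapositive of premise 2 (O(~certify_sample → ~approve_evidence)) is O(approve_evidence → certify_sample), and O(approve_evidence) is already established, so O(certify_sample).
Premises 6, 7, 8 do not contribute to this derivation.
Hence certify_sample is obligatory.

Obligatory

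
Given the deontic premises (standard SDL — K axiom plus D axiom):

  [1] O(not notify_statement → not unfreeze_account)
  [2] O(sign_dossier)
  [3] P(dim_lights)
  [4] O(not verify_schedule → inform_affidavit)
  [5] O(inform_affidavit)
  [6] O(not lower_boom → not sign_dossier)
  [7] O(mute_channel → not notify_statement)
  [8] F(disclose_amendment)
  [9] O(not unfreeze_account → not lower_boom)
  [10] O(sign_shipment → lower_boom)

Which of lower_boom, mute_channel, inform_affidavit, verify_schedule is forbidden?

mute_channel

From premise 2 we have O(sign_dossier).
The contrapositive of premise 6 (O(not lower_boom → not sign_dossier)) is O(sign_dossier → lower_boom), and O(sign_dossier) is already established, so O(lower_boom).
The contrapositive of premise 9 (O(not unfreeze_account → not lower_boom)) is O(lower_boom → unfreeze_account), and O(lower_boom) is already established, so O(unfreeze_account).
The contrapositive of premise 1 (O(not notify_statement → not unfreeze_account)) is O(unfreeze_account → notify_statement), and O(unfreeze_account) is already established, so O(notify_statement).
The contrapositive of premise 7 (O(mute_channel → not notify_statement)) is O(notify_statement → not mute_channel), and O(notify_statement) is already established, so O(not mute_channel).
So O(not mute_channel) holds, i.e. mute_channel is forbidden. None of the other listed options is forbidden under the premises.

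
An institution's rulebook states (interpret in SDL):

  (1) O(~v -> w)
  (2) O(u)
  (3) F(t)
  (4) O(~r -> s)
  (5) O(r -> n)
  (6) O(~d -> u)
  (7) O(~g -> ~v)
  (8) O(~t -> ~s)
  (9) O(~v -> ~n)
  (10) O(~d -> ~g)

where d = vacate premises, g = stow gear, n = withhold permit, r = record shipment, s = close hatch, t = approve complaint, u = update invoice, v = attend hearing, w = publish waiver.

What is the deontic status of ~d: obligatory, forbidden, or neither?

Forbidden

F(t) at premise 3 means O(~t).
Applying K to premise 8 (O(~t -> ~s)) and O(~t) yields O(~s).
Premise 4 is O(~r -> s); contrapositively O(~s -> r). Since O(~s) holds, K gives O(r).
With premise 5, O(r -> n), the K-axiom yields O(n).
Premise 9 is O(~v -> ~n); contrapositively O(n -> v). Since O(n) holds, K gives O(v).
The contrapositive of premise 7 (O(~g -> ~v)) is O(v -> g), and O(v) is already established, so O(g).
Premise 10 is O(~d -> ~g); contrapositively O(g -> d). Since O(g) holds, K gives O(d).
Premises 1, 2, 6 do not contribute to this derivation.
Thus O(d), which is F(~d): ~d is forbidden.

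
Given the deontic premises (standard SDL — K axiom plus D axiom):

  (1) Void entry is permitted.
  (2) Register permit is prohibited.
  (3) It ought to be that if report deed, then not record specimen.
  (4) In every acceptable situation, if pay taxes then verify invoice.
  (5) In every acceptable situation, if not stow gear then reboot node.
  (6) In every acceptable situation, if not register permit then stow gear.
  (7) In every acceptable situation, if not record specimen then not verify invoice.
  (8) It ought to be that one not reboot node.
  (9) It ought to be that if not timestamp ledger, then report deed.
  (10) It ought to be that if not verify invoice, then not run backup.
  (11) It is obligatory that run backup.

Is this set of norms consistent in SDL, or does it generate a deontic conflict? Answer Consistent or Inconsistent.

Consistent

Premise 5 is O(¬stow_gear → reboot_node), but O(¬stow_gear) is not derivable from the premises, so it does not yield O(reboot_node).
So O(reboot_node) is not derivable, and the apparent clash with O(¬reboot_node) does not arise.
A world satisfying every obligation exists (e.g. pay_taxes=false, reboot_node=false, record_specimen=true, register_permit=false, report_deed=false, run_backup=true, stow_gear=true, timestamp_ledger=true, verify_invoice=true, void_entry=false); no atom is both obligatory and forbidden, so the set is consistent.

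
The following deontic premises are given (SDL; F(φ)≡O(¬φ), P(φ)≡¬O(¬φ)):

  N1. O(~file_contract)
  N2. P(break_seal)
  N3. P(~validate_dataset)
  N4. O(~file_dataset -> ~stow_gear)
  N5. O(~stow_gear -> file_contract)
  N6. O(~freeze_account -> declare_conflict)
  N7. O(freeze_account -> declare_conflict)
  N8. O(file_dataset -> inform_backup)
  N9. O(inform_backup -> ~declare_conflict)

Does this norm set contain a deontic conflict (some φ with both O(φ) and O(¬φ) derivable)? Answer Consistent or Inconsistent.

Inconsistent

Premises 7 and 6 cover both cases: O(freeze_account -> declare_conflict) and O(~freeze_account -> declare_conflict). Since freeze_account ∨ ~freeze_account is a tautology, O(declare_conflict) follows.
Premise 9, O(inform_backup -> ~declare_conflict), contraposes to O(declare_conflict -> ~inform_backup); with O(declare_conflict) we get O(~inform_backup).
The contrapositive of premise 8 (O(file_dataset -> inform_backup)) is O(~inform_backup -> ~file_dataset), and O(~inform_backup) is already established, so O(~file_dataset).
Premise 4 is O(~file_dataset -> ~stow_gear); since O(~file_dataset), deontic closure gives O(~stow_gear).
From O(~stow_gear) and premise 5, O(~stow_gear -> file_contract), we obtain O(file_contract).
But premise 1 directly asserts O(~file_contract).
We now have both O(file_contract) and O(~file_contract) — file_contract is simultaneously obligatory and forbidden, violating the D-axiom.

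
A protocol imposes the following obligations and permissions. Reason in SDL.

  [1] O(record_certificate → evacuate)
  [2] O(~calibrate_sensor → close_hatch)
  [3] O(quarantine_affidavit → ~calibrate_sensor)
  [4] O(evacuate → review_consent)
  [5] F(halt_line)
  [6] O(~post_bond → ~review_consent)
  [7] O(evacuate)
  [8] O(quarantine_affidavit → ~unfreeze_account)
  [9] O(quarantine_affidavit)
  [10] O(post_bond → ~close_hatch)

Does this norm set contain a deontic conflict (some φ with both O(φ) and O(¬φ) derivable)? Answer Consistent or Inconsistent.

From premise 7 we have O(evacuate).
Applying K to premise 4 (O(evacuate → review_consent)) and O(evacuate) yields O(review_consent).
The contrapositive of premise 6 (O(~post_bond → ~review_consent)) is O(review_consent → post_bond), and O(review_consent) is already established, so O(post_bond).
From O(post_bond) and premise 10, O(post_bond → ~close_hatch), we obtain O(~close_hatch).
Premise 2 is O(~calibrate_sensor → close_hatch); contrapositively O(~close_hatch → calibrate_sensor). Since O(~close_hatch) holds, K gives O(calibrate_sensor).
Premise 3 is O(quarantine_affidavit → ~calibrate_sensor); contrapositively O(calibrate_sensor → ~quarantine_affidavit). Since O(calibrate_sensor) holds, K gives O(~quarantine_affidavit).
Yet premise 9 states O(quarantine_affidavit).
We now have both O(~quarantine_affidavit) and O(quarantine_affidavit) — quarantine_affidavit is simultaneously obligatory and forbidden, violating the D-axiom.

Inconsistent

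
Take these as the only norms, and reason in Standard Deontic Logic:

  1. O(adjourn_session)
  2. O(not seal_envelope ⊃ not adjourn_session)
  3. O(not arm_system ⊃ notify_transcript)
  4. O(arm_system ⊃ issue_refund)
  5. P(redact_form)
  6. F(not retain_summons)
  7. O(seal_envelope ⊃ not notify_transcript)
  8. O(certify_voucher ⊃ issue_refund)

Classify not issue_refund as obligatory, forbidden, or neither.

Forbidden

Premise 1 states O(adjourn_session) outright.
The contrapositive of premise 2 (O(not seal_envelope ⊃ not adjourn_session)) is O(adjourn_session ⊃ seal_envelope), and O(adjourn_session) is already established, so O(seal_envelope).
Applying K to premise 7 (O(seal_envelope ⊃ not notify_transcript)) and O(seal_envelope) yields O(not notify_transcript).
The contrapositive of premise 3 (O(not arm_system ⊃ notify_transcript)) is O(not notify_transcript ⊃ arm_system), and O(not notify_transcript) is already established, so O(arm_system).
With premise 4, O(arm_system ⊃ issue_refund), the K-axiom yields O(issue_refund).
Premises 5, 6, 8 do not contribute to this derivation.
Thus O(issue_refund), which is F(not issue_refund): not issue_refund is forbidden.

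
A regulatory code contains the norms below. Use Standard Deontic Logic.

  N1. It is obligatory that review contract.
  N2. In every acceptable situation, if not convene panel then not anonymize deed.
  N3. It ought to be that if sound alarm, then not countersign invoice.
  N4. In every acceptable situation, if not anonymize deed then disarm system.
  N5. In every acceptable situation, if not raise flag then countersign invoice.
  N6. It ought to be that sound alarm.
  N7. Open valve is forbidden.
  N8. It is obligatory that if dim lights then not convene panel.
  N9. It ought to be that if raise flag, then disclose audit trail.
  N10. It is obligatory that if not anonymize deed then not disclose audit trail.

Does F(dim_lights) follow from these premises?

Premise 6 gives O(sound_alarm).
Applying K to premise 3 (O(sound_alarm → ¬countersign_invoice)) and O(sound_alarm) yields O(¬countersign_invoice).
Premise 5, O(¬raise_flag → countersign_invoice), contraposes to O(¬countersign_invoice → raise_flag); with O(¬countersign_invoice) we get O(raise_flag).
With premise 9, O(raise_flag → disclose_audit_trail), the K-axiom yields O(disclose_audit_trail).
The contrapositive of premise 10 (O(¬anonymize_deed → ¬disclose_audit_trail)) is O(disclose_audit_trail → anonymize_deed), and O(disclose_audit_trail) is already established, so O(anonymize_deed).
Premise 2 is O(¬convene_panel → ¬anonymize_deed); contrapositively O(anonymize_deed → convene_panel). Since O(anonymize_deed) holds, K gives O(convene_panel).
Premise 8, O(dim_lights → ¬convene_panel), contraposes to O(convene_panel → ¬dim_lights); with O(convene_panel) we get O(¬dim_lights).
Premises 1, 4, 7 do not contribute to this derivation.
So O(¬dim_lights) holds, i.e. F(dim_lights). The claim follows.

Yes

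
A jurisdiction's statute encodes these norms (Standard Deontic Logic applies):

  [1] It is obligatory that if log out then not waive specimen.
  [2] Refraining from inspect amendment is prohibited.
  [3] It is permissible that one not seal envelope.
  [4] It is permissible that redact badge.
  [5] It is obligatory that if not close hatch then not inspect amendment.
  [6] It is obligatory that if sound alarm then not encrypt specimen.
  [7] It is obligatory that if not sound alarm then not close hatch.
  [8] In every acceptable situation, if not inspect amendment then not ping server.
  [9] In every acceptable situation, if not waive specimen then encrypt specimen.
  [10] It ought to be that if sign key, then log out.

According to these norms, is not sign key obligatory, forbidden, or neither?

Obligatory

F(¬inspect_amendment) at premise 2 means O(inspect_amendment).
The contrapositive of premise 5 (O(¬close_hatch → ¬inspect_amendment)) is O(inspect_amendment → close_hatch), and O(inspect_amendment) is already established, so O(close_hatch).
The contrapositive of premise 7 (O(¬sound_alarm → ¬close_hatch)) is O(close_hatch → sound_alarm), and O(close_hatch) is already established, so O(sound_alarm).
Applying K to premise 6 (O(sound_alarm → ¬encrypt_specimen)) and O(sound_alarm) yields O(¬encrypt_specimen).
Premise 9, O(¬waive_specimen → encrypt_specimen), contraposes to O(¬encrypt_specimen → waive_specimen); with O(¬encrypt_specimen) we get O(waive_specimen).
The contrapositive of premise 1 (O(log_out → ¬waive_specimen)) is O(waive_specimen → ¬log_out), and O(waive_specimen) is already established, so O(¬log_out).
Premise 10, O(sign_key → log_out), contraposes to O(¬log_out → ¬sign_key); with O(¬log_out) we get O(¬sign_key).
Premises 3, 4, 8 do not contribute to this derivation.
Hence ¬sign_key is obligatory.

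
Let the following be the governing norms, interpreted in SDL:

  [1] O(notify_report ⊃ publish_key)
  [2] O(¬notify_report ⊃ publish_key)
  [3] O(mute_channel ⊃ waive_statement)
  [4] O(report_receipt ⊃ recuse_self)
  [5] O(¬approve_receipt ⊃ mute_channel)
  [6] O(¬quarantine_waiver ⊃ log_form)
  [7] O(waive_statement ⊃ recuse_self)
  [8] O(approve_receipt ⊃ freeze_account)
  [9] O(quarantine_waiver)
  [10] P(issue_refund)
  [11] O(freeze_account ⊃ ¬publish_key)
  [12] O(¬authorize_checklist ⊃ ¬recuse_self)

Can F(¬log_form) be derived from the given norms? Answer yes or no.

Premise 6 is O(¬quarantine_waiver ⊃ log_form), but O(¬quarantine_waiver) is not derivable from the premises, so it does not yield O(log_form).
No other premise forces O(log_form). An ideal world satisfying every premise can still have ¬log_form true, so F(¬log_form) is not derivable.

No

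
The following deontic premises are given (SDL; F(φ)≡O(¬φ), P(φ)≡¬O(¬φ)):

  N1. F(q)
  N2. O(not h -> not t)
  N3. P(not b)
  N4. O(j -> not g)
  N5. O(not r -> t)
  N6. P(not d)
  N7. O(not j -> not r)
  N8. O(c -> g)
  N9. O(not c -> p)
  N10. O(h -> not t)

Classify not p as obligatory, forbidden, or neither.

Forbidden

Premises 2 and 10 are O(not h -> not t) and O(h -> not t); every ideal world satisfies not h or h, so in either case not t holds — hence O(not t).
Premise 5 is O(not r -> t); contrapositively O(not t -> r). Since O(not t) holds, K gives O(r).
Premise 7, O(not j -> not r), contraposes to O(r -> j); with O(r) we get O(j).
From O(j) and premise 4, O(j -> not g), we obtain O(not g).
Premise 8 is O(c -> g); contrapositively O(not g -> not c). Since O(not g) holds, K gives O(not c).
Applying K to premise 9 (O(not c -> p)) and O(not c) yields O(p).
Premises 1, 3, 6 do not contribute to this derivation.
Thus O(p), which is F(not p): not p is forbidden.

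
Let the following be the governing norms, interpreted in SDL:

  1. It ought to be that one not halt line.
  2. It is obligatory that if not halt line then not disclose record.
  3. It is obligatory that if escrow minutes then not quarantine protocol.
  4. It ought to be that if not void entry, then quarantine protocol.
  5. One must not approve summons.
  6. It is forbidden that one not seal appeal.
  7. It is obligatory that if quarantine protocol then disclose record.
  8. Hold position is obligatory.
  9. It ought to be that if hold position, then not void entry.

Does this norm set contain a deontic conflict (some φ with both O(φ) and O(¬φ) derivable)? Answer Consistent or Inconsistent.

Inconsistent

From premise 1 we have O(¬halt_line).
With premise 2, O(¬halt_line → ¬disclose_record), the K-axiom yields O(¬disclose_record).
Premise 7, O(quarantine_protocol → disclose_record), contraposes to O(¬disclose_record → ¬quarantine_protocol); with O(¬disclose_record) we get O(¬quarantine_protocol).
Premise 4 is O(¬void_entry → quarantine_protocol); contrapositively O(¬quarantine_protocol → void_entry). Since O(¬quarantine_protocol) holds, K gives O(void_entry).
Premise 9, O(hold_position → ¬void_entry), contraposes to O(void_entry → ¬hold_position); with O(void_entry) we get O(¬hold_position).
However, premise 8 gives O(hold_position).
We now have both O(¬hold_position) and O(hold_position) — hold_position is simultaneously obligatory and forbidden, violating the D-axiom.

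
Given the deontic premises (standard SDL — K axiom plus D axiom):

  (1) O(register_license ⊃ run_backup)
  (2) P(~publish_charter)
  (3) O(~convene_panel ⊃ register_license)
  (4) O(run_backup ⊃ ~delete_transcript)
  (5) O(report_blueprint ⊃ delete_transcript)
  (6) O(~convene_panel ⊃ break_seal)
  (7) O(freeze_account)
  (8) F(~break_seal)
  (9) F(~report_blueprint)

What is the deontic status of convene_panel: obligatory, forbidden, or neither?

F(~report_blueprint) at premise 9 means O(report_blueprint).
With premise 5, O(report_blueprint ⊃ delete_transcript), the K-axiom yields O(delete_transcript).
The contrapositive of premise 4 (O(run_backup ⊃ ~delete_transcript)) is O(delete_transcript ⊃ ~run_backup), and O(delete_transcript) is already established, so O(~run_backup).
Premise 1 is O(register_license ⊃ run_backup); contrapositively O(~run_backup ⊃ ~register_license). Since O(~run_backup) holds, K gives O(~register_license).
The contrapositive of premise 3 (O(~convene_panel ⊃ register_license)) is O(~register_license ⊃ convene_panel), and O(~register_license) is already established, so O(convene_panel).
Premises 2, 6, 7, 8 do not contribute to this derivation.
Hence convene_panel is obligatory.

Obligatory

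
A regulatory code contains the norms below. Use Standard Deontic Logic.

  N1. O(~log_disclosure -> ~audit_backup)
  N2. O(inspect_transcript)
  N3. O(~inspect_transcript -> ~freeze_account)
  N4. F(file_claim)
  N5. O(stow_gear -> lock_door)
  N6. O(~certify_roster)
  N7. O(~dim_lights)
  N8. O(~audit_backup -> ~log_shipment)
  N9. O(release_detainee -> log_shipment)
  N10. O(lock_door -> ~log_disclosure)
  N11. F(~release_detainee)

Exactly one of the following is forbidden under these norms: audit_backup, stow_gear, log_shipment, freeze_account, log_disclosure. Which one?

Premise 11 is F(~release_detainee), i.e. O(release_detainee).
With premise 9, O(release_detainee -> log_shipment), the K-axiom yields O(log_shipment).
Premise 8, O(~audit_backup -> ~log_shipment), contraposes to O(log_shipment -> audit_backup); with O(log_shipment) we get O(audit_backup).
Premise 1 is O(~log_disclosure -> ~audit_backup); contrapositively O(audit_backup -> log_disclosure). Since O(audit_backup) holds, K gives O(log_disclosure).
Premise 10, O(lock_door -> ~log_disclosure), contraposes to O(log_disclosure -> ~lock_door); with O(log_disclosure) we get O(~lock_door).
Premise 5, O(stow_gear -> lock_door), contraposes to O(~lock_door -> ~stow_gear); with O(~lock_door) we get O(~stow_gear).
So O(~stow_gear) holds, i.e. stow_gear is forbidden. None of the other listed options is forbidden under the premises.

stow_gear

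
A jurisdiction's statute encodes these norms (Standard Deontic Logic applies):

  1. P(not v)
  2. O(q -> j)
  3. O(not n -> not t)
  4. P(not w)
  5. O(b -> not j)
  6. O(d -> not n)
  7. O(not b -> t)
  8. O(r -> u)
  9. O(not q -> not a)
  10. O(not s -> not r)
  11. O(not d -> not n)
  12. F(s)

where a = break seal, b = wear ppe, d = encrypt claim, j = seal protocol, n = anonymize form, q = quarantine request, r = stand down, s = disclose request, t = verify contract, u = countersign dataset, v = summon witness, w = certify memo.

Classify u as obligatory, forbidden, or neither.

Premise 8 is O(r -> u), but O(r) is not derivable from the premises, so it does not yield O(u).
No premise or chain of K-axiom applications forces O(u), and none forces O(not u). So u is neither obligatory nor forbidden under these norms.

Neither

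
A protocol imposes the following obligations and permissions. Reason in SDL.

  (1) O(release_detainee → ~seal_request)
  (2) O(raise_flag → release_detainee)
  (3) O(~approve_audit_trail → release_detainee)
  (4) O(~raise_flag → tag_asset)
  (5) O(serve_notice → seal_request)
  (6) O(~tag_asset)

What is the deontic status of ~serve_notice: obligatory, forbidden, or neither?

Premise 6 states O(~tag_asset) outright.
Premise 4 is O(~raise_flag → tag_asset); contrapositively O(~tag_asset → raise_flag). Since O(~tag_asset) holds, K gives O(raise_flag).
Premise 2 is O(raise_flag → release_detainee); since O(raise_flag), deontic closure gives O(release_detainee).
Premise 1 is O(release_detainee → ~seal_request); since O(release_detainee), deontic closure gives O(~seal_request).
Premise 5, O(serve_notice → seal_request), contraposes to O(~seal_request → ~serve_notice); with O(~seal_request) we get O(~serve_notice).
Premise 3 does not contribute to this derivation.
Hence ~serve_notice is obligatory.

Obligatory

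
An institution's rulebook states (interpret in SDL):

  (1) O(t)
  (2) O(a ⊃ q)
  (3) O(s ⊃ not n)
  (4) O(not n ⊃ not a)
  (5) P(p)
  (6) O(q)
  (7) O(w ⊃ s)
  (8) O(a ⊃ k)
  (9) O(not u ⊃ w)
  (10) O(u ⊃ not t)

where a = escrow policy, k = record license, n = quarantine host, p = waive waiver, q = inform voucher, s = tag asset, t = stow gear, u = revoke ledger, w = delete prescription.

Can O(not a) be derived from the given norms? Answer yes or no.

Yes

Premise 1 states O(t) outright.
Premise 10, O(u ⊃ not t), contraposes to O(t ⊃ not u); with O(t) we get O(not u).
Premise 9 is O(not u ⊃ w); since O(not u), deontic closure gives O(w).
From O(w) and premise 7, O(w ⊃ s), we obtain O(s).
From O(s) and premise 3, O(s ⊃ not n), we obtain O(not n).
With premise 4, O(not n ⊃ not a), the K-axiom yields O(not a).
Premises 2, 5, 6, 8 do not contribute to this derivation.
So O(not a) follows.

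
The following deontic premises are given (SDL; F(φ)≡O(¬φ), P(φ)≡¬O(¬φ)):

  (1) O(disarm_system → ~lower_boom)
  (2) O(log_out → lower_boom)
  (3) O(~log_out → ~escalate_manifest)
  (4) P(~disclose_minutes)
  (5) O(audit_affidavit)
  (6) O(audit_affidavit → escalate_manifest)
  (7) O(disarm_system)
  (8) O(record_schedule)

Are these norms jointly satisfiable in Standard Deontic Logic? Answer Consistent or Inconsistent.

Premise 5 states O(audit_affidavit) outright.
With premise 6, O(audit_affidavit → escalate_manifest), the K-axiom yields O(escalate_manifest).
The contrapositive of premise 3 (O(~log_out → ~escalate_manifest)) is O(escalate_manifest → log_out), and O(escalate_manifest) is already established, so O(log_out).
Applying K to premise 2 (O(log_out → lower_boom)) and O(log_out) yields O(lower_boom).
Premise 1 is O(disarm_system → ~lower_boom); contrapositively O(lower_boom → ~disarm_system). Since O(lower_boom) holds, K gives O(~disarm_system).
However, premise 7 gives O(disarm_system).
We now have both O(~disarm_system) and O(disarm_system) — disarm_system is simultaneously obligatory and forbidden, violating the D-axiom.

Inconsistent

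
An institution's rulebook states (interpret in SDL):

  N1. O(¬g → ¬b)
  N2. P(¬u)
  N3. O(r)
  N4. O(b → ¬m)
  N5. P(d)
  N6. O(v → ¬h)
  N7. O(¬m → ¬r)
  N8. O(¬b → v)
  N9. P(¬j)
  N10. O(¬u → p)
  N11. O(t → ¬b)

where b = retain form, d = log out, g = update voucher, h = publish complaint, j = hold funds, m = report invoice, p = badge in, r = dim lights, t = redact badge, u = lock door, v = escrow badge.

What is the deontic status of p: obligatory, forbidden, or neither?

Premise 10 is O(¬u → p), but O(¬u) is not derivable from the premises (the permission P(¬u) asserts only ¬O(u), not O(¬u)), so it does not yield O(p).
No premise or chain of K-axiom applications forces O(p), and none forces O(¬p). So p is neither obligatory nor forbidden under these norms.

Neither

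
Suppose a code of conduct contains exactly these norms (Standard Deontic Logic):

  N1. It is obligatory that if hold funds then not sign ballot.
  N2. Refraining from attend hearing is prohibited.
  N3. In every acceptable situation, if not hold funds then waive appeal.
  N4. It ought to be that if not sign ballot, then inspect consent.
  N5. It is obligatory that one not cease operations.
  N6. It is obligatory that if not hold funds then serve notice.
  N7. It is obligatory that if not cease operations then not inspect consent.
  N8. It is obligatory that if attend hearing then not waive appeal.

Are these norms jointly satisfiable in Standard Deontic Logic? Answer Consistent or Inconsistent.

Inconsistent

Premise 2, F(¬attend_hearing), is equivalent to O(attend_hearing).
Applying K to premise 8 (O(attend_hearing → ¬waive_appeal)) and O(attend_hearing) yields O(¬waive_appeal).
Premise 3, O(¬hold_funds → waive_appeal), contraposes to O(¬waive_appeal → hold_funds); with O(¬waive_appeal) we get O(hold_funds).
From O(hold_funds) and premise 1, O(hold_funds → ¬sign_ballot), we obtain O(¬sign_ballot).
Applying K to premise 4 (O(¬sign_ballot → inspect_consent)) and O(¬sign_ballot) yields O(inspect_consent).
The contrapositive of premise 7 (O(¬cease_operations → ¬inspect_consent)) is O(inspect_consent → cease_operations), and O(inspect_consent) is already established, so O(cease_operations).
However, premise 5 gives O(¬cease_operations).
We now have both O(cease_operations) and O(¬cease_operations) — cease_operations is simultaneously obligatory and forbidden, violating the D-axiom.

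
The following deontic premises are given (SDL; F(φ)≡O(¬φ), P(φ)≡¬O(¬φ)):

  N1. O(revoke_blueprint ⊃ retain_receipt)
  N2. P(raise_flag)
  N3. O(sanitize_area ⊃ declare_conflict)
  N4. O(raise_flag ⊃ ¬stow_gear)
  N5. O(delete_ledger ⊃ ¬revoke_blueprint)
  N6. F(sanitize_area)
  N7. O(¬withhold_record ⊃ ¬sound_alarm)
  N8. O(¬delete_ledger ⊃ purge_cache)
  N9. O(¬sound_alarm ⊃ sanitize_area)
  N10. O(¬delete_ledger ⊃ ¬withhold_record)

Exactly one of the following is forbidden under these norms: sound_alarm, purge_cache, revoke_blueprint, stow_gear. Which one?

revoke_blueprint

Premise 6 is F(sanitize_area), i.e. O(¬sanitize_area).
Premise 9 is O(¬sound_alarm ⊃ sanitize_area); contrapositively O(¬sanitize_area ⊃ sound_alarm). Since O(¬sanitize_area) holds, K gives O(sound_alarm).
The contrapositive of premise 7 (O(¬withhold_record ⊃ ¬sound_alarm)) is O(sound_alarm ⊃ withhold_record), and O(sound_alarm) is already established, so O(withhold_record).
Premise 10, O(¬delete_ledger ⊃ ¬withhold_record), contraposes to O(withhold_record ⊃ delete_ledger); with O(withhold_record) we get O(delete_ledger).
With premise 5, O(delete_ledger ⊃ ¬revoke_blueprint), the K-axiom yields O(¬revoke_blueprint).
So O(¬revoke_blueprint) holds, i.e. revoke_blueprint is forbidden. None of the other listed options is forbidden under the premises.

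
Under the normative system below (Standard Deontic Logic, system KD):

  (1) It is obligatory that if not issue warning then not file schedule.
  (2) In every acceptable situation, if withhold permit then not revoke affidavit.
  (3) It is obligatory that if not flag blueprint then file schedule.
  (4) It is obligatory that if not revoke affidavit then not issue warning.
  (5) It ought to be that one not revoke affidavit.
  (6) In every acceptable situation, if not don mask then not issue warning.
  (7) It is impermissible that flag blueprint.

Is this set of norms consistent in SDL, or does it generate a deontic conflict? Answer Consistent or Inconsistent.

Inconsistent

From premise 5 we have O(¬revoke_affidavit).
With premise 4, O(¬revoke_affidavit → ¬issue_warning), the K-axiom yields O(¬issue_warning).
Premise 1 is O(¬issue_warning → ¬file_schedule); since O(¬issue_warning), deontic closure gives O(¬file_schedule).
Premise 3, O(¬flag_blueprint → file_schedule), contraposes to O(¬file_schedule → flag_blueprint); with O(¬file_schedule) we get O(flag_blueprint).
But premise 7, F(flag_blueprint), means O(¬flag_blueprint).
We now have both O(flag_blueprint) and O(¬flag_blueprint) — flag_blueprint is simultaneously obligatory and forbidden, violating the D-axiom.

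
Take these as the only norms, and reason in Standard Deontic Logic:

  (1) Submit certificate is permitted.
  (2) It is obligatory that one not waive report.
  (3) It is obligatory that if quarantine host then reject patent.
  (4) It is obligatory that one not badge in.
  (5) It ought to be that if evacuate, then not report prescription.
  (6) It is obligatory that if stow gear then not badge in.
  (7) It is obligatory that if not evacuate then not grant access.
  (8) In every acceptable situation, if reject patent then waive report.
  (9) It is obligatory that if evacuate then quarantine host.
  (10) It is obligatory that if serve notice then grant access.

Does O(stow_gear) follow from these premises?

Premise 6 is O(stow_gear → ¬badge_in); even if O(¬badge_in) held, inferring O(stow_gear) would be affirming the consequent — invalid.
No other premise forces O(stow_gear). An ideal world satisfying every premise can still have stow_gear false, so O(stow_gear) is not derivable.

No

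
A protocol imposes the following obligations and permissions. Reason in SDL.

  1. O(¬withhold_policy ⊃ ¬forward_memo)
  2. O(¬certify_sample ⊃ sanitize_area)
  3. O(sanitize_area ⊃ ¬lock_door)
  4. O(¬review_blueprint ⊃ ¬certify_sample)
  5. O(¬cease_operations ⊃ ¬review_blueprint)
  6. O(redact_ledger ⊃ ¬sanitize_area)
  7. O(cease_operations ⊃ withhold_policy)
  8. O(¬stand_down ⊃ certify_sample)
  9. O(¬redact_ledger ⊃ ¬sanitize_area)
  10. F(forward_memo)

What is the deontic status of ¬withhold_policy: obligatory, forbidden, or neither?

Premises 9 and 6 are O(¬redact_ledger ⊃ ¬sanitize_area) and O(redact_ledger ⊃ ¬sanitize_area); every ideal world satisfies ¬redact_ledger or redact_ledger, so in either case ¬sanitize_area holds — hence O(¬sanitize_area).
The contrapositive of premise 2 (O(¬certify_sample ⊃ sanitize_area)) is O(¬sanitize_area ⊃ certify_sample), and O(¬sanitize_area) is already established, so O(certify_sample).
The contrapositive of premise 4 (O(¬review_blueprint ⊃ ¬certify_sample)) is O(certify_sample ⊃ review_blueprint), and O(certify_sample) is already established, so O(review_blueprint).
The contrapositive of premise 5 (O(¬cease_operations ⊃ ¬review_blueprint)) is O(review_blueprint ⊃ cease_operations), and O(review_blueprint) is already established, so O(cease_operations).
From O(cease_operations) and premise 7, O(cease_operations ⊃ withhold_policy), we obtain O(withhold_policy).
Premises 1, 3, 8, 10 do not contribute to this derivation.
Thus O(withhold_policy), which is F(¬withhold_policy): ¬withhold_policy is forbidden.

Forbidden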